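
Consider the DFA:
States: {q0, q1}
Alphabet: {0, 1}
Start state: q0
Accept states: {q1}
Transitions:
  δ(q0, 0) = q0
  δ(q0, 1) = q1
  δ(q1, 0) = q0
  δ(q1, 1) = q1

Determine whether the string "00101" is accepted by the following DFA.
Processing string "00101":
  q0 --0--> q0
  q0 --0--> q0
  q0 --1--> q1
  q1 --0--> q0
  q0 --1--> q1
Final state: q1
Accept states: {q1}
Yes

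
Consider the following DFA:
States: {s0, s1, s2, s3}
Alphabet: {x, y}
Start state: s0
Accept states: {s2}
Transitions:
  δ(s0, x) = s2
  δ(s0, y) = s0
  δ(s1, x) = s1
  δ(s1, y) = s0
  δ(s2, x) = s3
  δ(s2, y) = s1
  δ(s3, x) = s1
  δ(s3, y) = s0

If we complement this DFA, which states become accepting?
Complement accept states = All states \ Original accept states
= {s0, s1, s2, s3} \ {s2}
{s0, s1, s3}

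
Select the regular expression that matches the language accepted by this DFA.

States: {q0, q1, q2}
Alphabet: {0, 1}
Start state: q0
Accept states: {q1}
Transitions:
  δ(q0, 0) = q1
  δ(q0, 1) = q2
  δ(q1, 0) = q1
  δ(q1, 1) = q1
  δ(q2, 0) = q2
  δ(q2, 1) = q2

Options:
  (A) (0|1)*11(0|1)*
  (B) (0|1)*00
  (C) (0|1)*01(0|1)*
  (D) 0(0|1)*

Check each option against the DFA on short strings; one disagreement eliminates an option:
  (A) (0|1)*11(0|1)*: on '0' the DFA goes q0 → q1 and accepts (q1 ∈ Accept), but the regex does not match it → eliminate
  (B) (0|1)*00: on '0' the DFA goes q0 → q1 and accepts (q1 ∈ Accept), but the regex does not match it → eliminate
  (C) (0|1)*01(0|1)*: on '0' the DFA goes q0 → q1 and accepts (q1 ∈ Accept), but the regex does not match it → eliminate
  (D) 0(0|1)*: agrees with the DFA on every string of length ≤ 6
Only (D) is consistent with the DFA.
(D) 0(0|1)*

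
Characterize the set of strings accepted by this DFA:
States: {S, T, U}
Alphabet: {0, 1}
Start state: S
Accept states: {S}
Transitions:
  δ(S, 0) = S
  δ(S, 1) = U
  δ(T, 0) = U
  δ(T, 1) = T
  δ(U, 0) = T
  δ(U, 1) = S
Testing a few strings:
  '0' → accept
  '00' → accept
  '1' → reject
  '0101' → reject
State roles: S=value ≡ 0 (mod 3); T=value ≡ 2 (mod 3); U=value ≡ 1 (mod 3)
All binary strings representing a multiple of 3 (read in base 2; leading zeros allowed and ε counts as 0)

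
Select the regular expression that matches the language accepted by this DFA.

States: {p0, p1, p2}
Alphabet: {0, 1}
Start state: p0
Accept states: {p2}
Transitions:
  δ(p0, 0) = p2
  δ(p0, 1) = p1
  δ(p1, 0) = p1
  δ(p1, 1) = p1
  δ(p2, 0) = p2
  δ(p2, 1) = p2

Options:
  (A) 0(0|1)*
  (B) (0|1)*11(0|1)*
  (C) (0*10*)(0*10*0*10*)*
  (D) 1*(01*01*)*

Check each option against the DFA on short strings; one disagreement eliminates an option:
  (A) 0(0|1)*: agrees with the DFA on every string of length ≤ 6
  (B) (0|1)*11(0|1)*: on '0' the DFA goes p0 → p2 and accepts (p2 ∈ Accept), but the regex does not match it → eliminate
  (C) (0*10*)(0*10*0*10*)*: on '0' the DFA goes p0 → p2 and accepts (p2 ∈ Accept), but the regex does not match it → eliminate
  (D) 1*(01*01*)*: on ε the DFA stays in p0 and rejects (p0 ∉ Accept), but the regex matches it → eliminate
Only (A) is consistent with the DFA.
(A) 0(0|1)*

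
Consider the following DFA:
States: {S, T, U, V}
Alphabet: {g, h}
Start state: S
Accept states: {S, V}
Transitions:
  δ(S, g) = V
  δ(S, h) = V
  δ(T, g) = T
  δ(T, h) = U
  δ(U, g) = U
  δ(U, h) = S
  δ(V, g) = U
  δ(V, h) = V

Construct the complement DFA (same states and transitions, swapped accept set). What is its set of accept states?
Complement accept states = All states \ Original accept states
= {S, T, U, V} \ {S, V}
{T, U}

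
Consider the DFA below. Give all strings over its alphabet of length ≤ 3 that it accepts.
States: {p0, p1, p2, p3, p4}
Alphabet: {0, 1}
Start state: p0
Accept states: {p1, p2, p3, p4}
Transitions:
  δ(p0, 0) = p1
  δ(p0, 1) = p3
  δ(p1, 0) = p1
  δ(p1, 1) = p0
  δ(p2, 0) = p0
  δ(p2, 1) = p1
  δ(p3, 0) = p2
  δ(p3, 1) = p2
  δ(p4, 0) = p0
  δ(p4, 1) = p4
0, 1, 00, 10, 11, 000, 010, 011, 101, 111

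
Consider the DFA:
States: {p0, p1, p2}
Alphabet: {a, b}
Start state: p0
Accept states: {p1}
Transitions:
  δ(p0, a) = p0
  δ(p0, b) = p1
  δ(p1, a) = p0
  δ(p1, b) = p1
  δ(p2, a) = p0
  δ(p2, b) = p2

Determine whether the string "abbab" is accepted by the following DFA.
Processing string "abbab":
  p0 --a--> p0
  p0 --b--> p1
  p1 --b--> p1
  p1 --a--> p0
  p0 --b--> p1
Final state: p1
Accept states: {p1}
Yes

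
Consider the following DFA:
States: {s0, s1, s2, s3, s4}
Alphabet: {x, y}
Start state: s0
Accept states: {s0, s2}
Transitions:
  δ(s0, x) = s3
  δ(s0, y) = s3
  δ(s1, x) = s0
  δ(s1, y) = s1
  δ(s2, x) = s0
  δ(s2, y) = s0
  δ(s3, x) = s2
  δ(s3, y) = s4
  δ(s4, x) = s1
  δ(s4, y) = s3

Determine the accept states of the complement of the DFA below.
Complement accept states = All states \ Original accept states
= {s0, s1, s2, s3, s4} \ {s0, s2}
{s1, s3, s4}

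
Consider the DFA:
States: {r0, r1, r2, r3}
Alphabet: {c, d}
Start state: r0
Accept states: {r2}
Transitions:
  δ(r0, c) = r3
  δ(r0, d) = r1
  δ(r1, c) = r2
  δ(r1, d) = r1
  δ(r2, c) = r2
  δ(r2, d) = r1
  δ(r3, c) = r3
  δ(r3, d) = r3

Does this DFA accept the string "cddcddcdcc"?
Processing string "cddcddcdcc":
  r0 --c--> r3
  r3 --d--> r3
  r3 --d--> r3
  r3 --c--> r3
  r3 --d--> r3
  r3 --d--> r3
  r3 --c--> r3
  r3 --d--> r3
  r3 --c--> r3
  r3 --c--> r3
Final state: r3
Accept states: {r2}
No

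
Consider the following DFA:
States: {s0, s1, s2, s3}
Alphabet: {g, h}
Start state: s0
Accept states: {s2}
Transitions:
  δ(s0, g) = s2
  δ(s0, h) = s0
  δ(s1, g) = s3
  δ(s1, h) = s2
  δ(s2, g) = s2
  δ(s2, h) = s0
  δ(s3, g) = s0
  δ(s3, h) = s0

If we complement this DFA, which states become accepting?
Complement accept states = All states \ Original accept states
= {s0, s1, s2, s3} \ {s2}
{s0, s1, s3}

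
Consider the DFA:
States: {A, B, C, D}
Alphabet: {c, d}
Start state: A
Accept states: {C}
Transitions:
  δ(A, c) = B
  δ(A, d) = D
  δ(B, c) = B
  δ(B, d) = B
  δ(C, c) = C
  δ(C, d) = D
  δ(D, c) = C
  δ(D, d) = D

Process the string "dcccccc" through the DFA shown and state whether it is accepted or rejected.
Processing string "dcccccc":
  A --d--> D
  D --c--> C
  C --c--> C
  C --c--> C
  C --c--> C
  C --c--> C
  C --c--> C
Final state: C
Accept states: {C}
Yes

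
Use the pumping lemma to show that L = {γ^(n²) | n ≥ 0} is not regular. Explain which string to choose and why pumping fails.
Assume L is regular with pumping length p. Idea: pumping adds a fixed amount, but gaps between consecutive squares grow.
Choose s = γ^(p²) (length p² ≥ p). By the pumping lemma, s = xyz with |xy| ≤ p, |y| > 0, so |y| = k with 1 ≤ k ≤ p. Then |xy²z| = p²+k. Since p² < p²+k ≤ p²+p < (p+1)², the length p²+k lies strictly between consecutive squares, so it is not a perfect square and xy²z ∉ L.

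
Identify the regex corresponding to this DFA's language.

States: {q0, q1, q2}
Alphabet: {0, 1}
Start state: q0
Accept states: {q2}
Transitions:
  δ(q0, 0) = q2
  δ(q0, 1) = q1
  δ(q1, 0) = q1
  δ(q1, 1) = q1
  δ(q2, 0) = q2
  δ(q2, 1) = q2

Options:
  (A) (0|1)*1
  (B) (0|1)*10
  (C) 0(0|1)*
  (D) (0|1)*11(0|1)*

Check each option against the DFA on short strings; one disagreement eliminates an option:
  (A) (0|1)*1: on '0' the DFA goes q0 → q2 and accepts (q2 ∈ Accept), but the regex does not match it → eliminate
  (B) (0|1)*10: on '0' the DFA goes q0 → q2 and accepts (q2 ∈ Accept), but the regex does not match it → eliminate
  (C) 0(0|1)*: agrees with the DFA on every string of length ≤ 6
  (D) (0|1)*11(0|1)*: on '0' the DFA goes q0 → q2 and accepts (q2 ∈ Accept), but the regex does not match it → eliminate
Only (C) is consistent with the DFA.
(C) 0(0|1)*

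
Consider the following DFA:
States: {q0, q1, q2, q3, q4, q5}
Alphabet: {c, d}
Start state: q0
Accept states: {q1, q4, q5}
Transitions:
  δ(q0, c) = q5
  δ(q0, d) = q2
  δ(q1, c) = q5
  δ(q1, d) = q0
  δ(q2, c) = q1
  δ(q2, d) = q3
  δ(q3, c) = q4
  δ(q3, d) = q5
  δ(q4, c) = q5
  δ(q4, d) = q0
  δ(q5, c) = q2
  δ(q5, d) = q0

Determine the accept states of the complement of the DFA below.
Complement accept states = All states \ Original accept states
= {q0, q1, q2, q3, q4, q5} \ {q1, q4, q5}
{q0, q2, q3}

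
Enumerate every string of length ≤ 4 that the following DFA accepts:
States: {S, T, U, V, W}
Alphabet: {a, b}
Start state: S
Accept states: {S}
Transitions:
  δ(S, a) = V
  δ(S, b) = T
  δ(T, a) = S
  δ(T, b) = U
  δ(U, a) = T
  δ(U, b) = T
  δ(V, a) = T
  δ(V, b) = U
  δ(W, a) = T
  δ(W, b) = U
ε, ba, aaa, abaa, abba, baba, bbaa, bbba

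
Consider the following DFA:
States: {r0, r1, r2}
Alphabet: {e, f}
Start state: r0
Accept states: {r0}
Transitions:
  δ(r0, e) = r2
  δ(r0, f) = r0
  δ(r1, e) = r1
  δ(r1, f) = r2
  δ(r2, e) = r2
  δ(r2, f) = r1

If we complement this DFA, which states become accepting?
Complement accept states = All states \ Original accept states
= {r0, r1, r2} \ {r0}
{r1, r2}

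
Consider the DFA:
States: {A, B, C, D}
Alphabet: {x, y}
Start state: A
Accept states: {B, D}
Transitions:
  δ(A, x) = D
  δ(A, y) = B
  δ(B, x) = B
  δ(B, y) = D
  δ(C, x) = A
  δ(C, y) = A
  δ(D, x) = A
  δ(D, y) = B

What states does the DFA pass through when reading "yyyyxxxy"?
read 'y': A → B
  read 'y': B → D
  read 'y': D → B
  read 'y': B → D
  read 'x': D → A
  read 'x': A → D
  read 'x': D → A
  read 'y': A → B
A -> B -> D -> B -> D -> A -> D -> A -> B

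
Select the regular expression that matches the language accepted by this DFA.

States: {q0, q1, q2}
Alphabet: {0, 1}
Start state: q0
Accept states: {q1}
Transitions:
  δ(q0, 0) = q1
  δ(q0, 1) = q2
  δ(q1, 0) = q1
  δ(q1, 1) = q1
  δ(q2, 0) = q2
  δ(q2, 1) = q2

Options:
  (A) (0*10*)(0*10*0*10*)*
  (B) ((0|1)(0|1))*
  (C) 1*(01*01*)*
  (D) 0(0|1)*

Check each option against the DFA on short strings; one disagreement eliminates an option:
  (A) (0*10*)(0*10*0*10*)*: on '0' the DFA goes q0 → q1 and accepts (q1 ∈ Accept), but the regex does not match it → eliminate
  (B) ((0|1)(0|1))*: on ε the DFA stays in q0 and rejects (q0 ∉ Accept), but the regex matches it → eliminate
  (C) 1*(01*01*)*: on ε the DFA stays in q0 and rejects (q0 ∉ Accept), but the regex matches it → eliminate
  (D) 0(0|1)*: agrees with the DFA on every string of length ≤ 6
Only (D) is consistent with the DFA.
(D) 0(0|1)*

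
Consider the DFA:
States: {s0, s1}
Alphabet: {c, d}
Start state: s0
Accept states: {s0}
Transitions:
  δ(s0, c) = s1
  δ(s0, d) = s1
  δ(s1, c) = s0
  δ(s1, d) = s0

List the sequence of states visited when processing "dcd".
read 'd': s0 → s1
  read 'c': s1 → s0
  read 'd': s0 → s1
s0 -> s1 -> s0 -> s1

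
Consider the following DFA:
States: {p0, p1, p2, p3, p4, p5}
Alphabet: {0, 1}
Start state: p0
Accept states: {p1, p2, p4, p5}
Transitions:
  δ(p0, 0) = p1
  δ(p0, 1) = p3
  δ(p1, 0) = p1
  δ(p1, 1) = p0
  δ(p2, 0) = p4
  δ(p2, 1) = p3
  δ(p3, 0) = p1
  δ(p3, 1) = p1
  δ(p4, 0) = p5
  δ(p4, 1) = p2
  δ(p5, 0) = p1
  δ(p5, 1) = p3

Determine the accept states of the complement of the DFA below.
Complement accept states = All states \ Original accept states
= {p0, p1, p2, p3, p4, p5} \ {p1, p2, p4, p5}
{p0, p3}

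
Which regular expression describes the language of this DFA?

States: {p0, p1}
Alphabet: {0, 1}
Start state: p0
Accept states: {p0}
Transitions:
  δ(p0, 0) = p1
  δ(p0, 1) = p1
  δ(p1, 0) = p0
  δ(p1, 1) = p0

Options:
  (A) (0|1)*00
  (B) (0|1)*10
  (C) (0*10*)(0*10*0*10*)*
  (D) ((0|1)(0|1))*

Check each option against the DFA on short strings; one disagreement eliminates an option:
  (A) (0|1)*00: on ε the DFA stays in p0 and accepts (p0 ∈ Accept), but the regex does not match it → eliminate
  (B) (0|1)*10: on ε the DFA stays in p0 and accepts (p0 ∈ Accept), but the regex does not match it → eliminate
  (C) (0*10*)(0*10*0*10*)*: on ε the DFA stays in p0 and accepts (p0 ∈ Accept), but the regex does not match it → eliminate
  (D) ((0|1)(0|1))*: agrees with the DFA on every string of length ≤ 6
Only (D) is consistent with the DFA.
(D) ((0|1)(0|1))*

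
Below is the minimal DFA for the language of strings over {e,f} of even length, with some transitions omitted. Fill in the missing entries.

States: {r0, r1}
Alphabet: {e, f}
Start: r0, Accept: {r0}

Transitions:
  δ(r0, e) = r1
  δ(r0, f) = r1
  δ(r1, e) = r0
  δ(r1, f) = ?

From the language and accept set, identify what each state tracks — r0: even length so far; r1: odd length so far.
Each missing δ(q, a) is the state matching the new tracked value after reading a.
δ(r1, f) = r0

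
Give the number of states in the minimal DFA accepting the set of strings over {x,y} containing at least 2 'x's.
By Myhill–Nerode, count the distinguishable equivalence classes: 3 classes — having seen 0, 1, or ≥2 copies of 'x'; any two classes i < j (j ≤ 2) are distinguished by the string x^(2−j), which takes class j to 2 copies (accepted) but leaves class i below 2 (rejected).
3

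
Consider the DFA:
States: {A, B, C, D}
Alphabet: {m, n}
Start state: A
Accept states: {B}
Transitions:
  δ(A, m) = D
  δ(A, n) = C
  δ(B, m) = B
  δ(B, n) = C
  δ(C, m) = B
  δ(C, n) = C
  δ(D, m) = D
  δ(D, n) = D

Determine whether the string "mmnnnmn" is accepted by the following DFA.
Processing string "mmnnnmn":
  A --m--> D
  D --m--> D
  D --n--> D
  D --n--> D
  D --n--> D
  D --m--> D
  D --n--> D
Final state: D
Accept states: {B}
No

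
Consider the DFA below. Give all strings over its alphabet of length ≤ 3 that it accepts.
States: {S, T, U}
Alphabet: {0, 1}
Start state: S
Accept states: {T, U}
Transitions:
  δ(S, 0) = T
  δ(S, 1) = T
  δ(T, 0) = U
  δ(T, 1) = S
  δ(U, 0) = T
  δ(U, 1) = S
0, 1, 00, 10, 000, 010, 011, 100, 110, 111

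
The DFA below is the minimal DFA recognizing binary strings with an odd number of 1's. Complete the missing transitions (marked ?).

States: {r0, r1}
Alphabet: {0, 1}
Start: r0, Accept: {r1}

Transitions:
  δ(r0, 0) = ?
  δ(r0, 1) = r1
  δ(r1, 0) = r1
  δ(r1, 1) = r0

From the language and accept set, identify what each state tracks — r0: even number of 1's so far; r1: odd number of 1's so far.
Each missing δ(q, a) is the state matching the new tracked value after reading a.
δ(r0, 0) = r0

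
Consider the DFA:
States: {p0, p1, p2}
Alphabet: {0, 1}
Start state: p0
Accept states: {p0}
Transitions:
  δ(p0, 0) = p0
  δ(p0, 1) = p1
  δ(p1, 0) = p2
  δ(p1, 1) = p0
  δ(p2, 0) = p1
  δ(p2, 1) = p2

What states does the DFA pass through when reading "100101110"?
read '1': p0 → p1
  read '0': p1 → p2
  read '0': p2 → p1
  read '1': p1 → p0
  read '0': p0 → p0
  read '1': p0 → p1
  read '1': p1 → p0
  read '1': p0 → p1
  read '0': p1 → p2
p0 -> p1 -> p2 -> p1 -> p0 -> p0 -> p1 -> p0 -> p1 -> p2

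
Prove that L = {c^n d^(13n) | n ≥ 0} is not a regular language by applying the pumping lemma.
Assume L is regular with pumping length p. Idea: pumping the c-block breaks the 1:13 ratio.
Choose s = c^p d^(13p) (length 14p ≥ p). By the pumping lemma, s = xyz with |xy| ≤ p, |y| > 0, so y = c^k with k ≥ 1. Then xy²z = c^(p+k) d^(13p). For this to be in L we would need 13p = 13(p+k), i.e. 13k = 0, contradicting k ≥ 1. So xy²z ∉ L.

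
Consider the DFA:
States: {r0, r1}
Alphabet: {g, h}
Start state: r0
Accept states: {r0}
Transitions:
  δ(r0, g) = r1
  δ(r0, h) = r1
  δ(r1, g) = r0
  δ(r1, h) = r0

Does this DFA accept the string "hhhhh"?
Processing string "hhhhh":
  r0 --h--> r1
  r1 --h--> r0
  r0 --h--> r1
  r1 --h--> r0
  r0 --h--> r1
Final state: r1
Accept states: {r0}
No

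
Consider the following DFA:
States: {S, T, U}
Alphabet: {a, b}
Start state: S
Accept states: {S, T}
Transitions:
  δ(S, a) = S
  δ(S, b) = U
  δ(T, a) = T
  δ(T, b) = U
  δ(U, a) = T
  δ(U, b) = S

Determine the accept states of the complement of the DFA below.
Complement accept states = All states \ Original accept states
= {S, T, U} \ {S, T}
{U}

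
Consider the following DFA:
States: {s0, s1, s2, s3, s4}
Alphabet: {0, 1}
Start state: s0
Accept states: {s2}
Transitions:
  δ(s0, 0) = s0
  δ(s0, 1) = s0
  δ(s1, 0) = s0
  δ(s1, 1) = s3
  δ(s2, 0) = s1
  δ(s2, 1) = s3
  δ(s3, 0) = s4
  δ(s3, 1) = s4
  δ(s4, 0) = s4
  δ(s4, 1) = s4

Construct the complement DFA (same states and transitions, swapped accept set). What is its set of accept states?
Complement accept states = All states \ Original accept states
= {s0, s1, s2, s3, s4} \ {s2}
{s0, s1, s3, s4}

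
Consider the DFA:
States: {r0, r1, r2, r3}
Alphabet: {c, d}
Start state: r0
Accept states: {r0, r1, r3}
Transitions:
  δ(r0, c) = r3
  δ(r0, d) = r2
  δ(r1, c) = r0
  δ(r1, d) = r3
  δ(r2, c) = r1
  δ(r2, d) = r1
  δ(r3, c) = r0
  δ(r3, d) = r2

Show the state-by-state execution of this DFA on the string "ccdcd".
read 'c': r0 → r3
  read 'c': r3 → r0
  read 'd': r0 → r2
  read 'c': r2 → r1
  read 'd': r1 → r3
r0 -> r3 -> r0 -> r2 -> r1 -> r3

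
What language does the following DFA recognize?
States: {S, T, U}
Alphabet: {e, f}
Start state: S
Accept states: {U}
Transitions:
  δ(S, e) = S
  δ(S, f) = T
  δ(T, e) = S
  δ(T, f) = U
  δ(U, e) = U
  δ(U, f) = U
Testing a few strings:
  'ffe' → accept
  'f' → reject
  'fff' → accept
  'eeff' → accept
State roles: S=no progress toward ff; T=one trailing f; U=substring ff seen
All strings over {e,f} containing the substring ff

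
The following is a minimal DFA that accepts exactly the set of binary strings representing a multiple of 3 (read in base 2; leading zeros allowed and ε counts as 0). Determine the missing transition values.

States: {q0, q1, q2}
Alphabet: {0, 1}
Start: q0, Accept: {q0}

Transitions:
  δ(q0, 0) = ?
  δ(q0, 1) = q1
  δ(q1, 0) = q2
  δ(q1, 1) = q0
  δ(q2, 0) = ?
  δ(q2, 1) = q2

From the language and accept set, identify what each state tracks — q0: value ≡ 0 (mod 3); q1: value ≡ 1 (mod 3); q2: value ≡ 2 (mod 3).
Each missing δ(q, a) is the state matching the new tracked value after reading a.
δ(q0, 0) = q0; δ(q2, 0) = q1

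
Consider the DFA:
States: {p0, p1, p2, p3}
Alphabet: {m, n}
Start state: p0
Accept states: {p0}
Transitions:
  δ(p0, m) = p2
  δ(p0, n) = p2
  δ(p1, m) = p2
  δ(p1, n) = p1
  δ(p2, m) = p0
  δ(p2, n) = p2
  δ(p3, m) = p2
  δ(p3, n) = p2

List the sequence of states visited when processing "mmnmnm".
read 'm': p0 → p2
  read 'm': p2 → p0
  read 'n': p0 → p2
  read 'm': p2 → p0
  read 'n': p0 → p2
  read 'm': p2 → p0
p0 -> p2 -> p0 -> p2 -> p0 -> p2 -> p0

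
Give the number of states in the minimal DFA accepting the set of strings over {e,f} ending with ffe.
By Myhill–Nerode, count the distinguishable equivalence classes: 4 classes — one per longest suffix of the input that is a prefix of 'ffe' (lengths 0 through 3); only the length-3 class is accepting.
4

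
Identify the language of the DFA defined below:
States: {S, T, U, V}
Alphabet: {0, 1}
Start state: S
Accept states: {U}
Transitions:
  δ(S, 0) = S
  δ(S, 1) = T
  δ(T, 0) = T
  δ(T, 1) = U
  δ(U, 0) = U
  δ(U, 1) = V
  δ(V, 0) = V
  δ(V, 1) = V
Testing a few strings:
  '0' → reject
  '10' → reject
  '1101' → reject
  '1110' → reject
State roles: S=zero 1's; T=one 1; U=two 1's; V=≥ three 1's (dead)
All binary strings containing exactly two 1's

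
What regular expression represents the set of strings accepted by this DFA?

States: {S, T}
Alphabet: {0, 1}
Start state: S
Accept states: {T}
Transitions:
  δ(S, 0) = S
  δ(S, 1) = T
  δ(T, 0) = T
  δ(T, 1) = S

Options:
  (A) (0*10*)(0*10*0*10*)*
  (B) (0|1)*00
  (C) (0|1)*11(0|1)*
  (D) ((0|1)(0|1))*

Check each option against the DFA on short strings; one disagreement eliminates an option:
  (A) (0*10*)(0*10*0*10*)*: agrees with the DFA on every string of length ≤ 6
  (B) (0|1)*00: on '1' the DFA goes S → T and accepts (T ∈ Accept), but the regex does not match it → eliminate
  (C) (0|1)*11(0|1)*: on '1' the DFA goes S → T and accepts (T ∈ Accept), but the regex does not match it → eliminate
  (D) ((0|1)(0|1))*: on ε the DFA stays in S and rejects (S ∉ Accept), but the regex matches it → eliminate
Only (A) is consistent with the DFA.
(A) (0*10*)(0*10*0*10*)*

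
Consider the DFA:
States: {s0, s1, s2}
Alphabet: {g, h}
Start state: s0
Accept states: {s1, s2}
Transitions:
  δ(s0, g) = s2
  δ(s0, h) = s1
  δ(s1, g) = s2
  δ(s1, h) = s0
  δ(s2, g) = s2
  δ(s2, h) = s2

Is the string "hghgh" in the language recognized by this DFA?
Processing string "hghgh":
  s0 --h--> s1
  s1 --g--> s2
  s2 --h--> s2
  s2 --g--> s2
  s2 --h--> s2
Final state: s2
Accept states: {s1, s2}
Yes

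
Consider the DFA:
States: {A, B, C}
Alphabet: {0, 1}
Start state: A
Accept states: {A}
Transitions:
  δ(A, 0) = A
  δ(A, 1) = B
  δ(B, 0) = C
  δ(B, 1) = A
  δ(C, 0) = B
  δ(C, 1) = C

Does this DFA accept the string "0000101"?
Processing string "0000101":
  A --0--> A
  A --0--> A
  A --0--> A
  A --0--> A
  A --1--> B
  B --0--> C
  C --1--> C
Final state: C
Accept states: {A}
No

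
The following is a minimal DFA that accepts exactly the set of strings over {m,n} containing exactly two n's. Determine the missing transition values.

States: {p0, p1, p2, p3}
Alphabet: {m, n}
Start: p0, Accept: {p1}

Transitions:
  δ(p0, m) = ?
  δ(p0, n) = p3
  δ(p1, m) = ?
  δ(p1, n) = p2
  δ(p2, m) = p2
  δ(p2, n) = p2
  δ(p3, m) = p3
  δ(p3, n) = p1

From the language and accept set, identify what each state tracks — p0: zero n's; p1: two n's; p2: ≥ three n's (dead); p3: one n.
Each missing δ(q, a) is the state matching the new tracked value after reading a.
δ(p0, m) = p0; δ(p1, m) = p1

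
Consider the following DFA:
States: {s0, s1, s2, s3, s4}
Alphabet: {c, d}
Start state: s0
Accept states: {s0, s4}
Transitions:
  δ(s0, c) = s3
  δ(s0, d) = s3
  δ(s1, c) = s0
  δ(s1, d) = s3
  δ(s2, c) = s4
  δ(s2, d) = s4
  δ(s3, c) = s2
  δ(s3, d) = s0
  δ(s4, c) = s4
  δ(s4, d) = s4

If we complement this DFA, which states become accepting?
Complement accept states = All states \ Original accept states
= {s0, s1, s2, s3, s4} \ {s0, s4}
{s1, s2, s3}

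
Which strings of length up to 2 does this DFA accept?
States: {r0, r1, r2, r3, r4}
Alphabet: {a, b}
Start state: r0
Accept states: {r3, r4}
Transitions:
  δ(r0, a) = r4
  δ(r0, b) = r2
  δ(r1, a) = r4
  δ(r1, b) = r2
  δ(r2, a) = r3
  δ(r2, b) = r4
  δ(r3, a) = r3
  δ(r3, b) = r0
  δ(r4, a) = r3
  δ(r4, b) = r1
a, aa, ba, bb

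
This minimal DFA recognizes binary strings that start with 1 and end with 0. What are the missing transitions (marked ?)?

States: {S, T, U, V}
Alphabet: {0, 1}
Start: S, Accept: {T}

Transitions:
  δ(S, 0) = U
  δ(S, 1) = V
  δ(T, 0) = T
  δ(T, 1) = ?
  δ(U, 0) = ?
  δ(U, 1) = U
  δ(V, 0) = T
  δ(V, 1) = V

From the language and accept set, identify what each state tracks — S: no input read; T: started with 1, last symbol 0; U: started with 0 (dead); V: started with 1, last symbol 1.
Each missing δ(q, a) is the state matching the new tracked value after reading a.
δ(T, 1) = V; δ(U, 0) = U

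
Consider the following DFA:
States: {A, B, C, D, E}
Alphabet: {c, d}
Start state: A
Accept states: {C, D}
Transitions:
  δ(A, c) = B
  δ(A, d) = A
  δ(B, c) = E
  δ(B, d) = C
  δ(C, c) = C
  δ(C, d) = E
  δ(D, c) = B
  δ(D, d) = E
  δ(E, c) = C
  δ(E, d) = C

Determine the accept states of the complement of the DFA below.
Complement accept states = All states \ Original accept states
= {A, B, C, D, E} \ {C, D}
{A, B, E}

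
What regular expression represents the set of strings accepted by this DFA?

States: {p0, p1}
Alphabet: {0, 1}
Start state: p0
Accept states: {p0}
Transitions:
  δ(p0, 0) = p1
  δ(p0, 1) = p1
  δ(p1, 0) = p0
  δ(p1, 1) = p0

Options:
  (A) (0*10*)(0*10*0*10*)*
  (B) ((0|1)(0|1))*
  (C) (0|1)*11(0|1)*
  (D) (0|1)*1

Check each option against the DFA on short strings; one disagreement eliminates an option:
  (A) (0*10*)(0*10*0*10*)*: on ε the DFA stays in p0 and accepts (p0 ∈ Accept), but the regex does not match it → eliminate
  (B) ((0|1)(0|1))*: agrees with the DFA on every string of length ≤ 6
  (C) (0|1)*11(0|1)*: on ε the DFA stays in p0 and accepts (p0 ∈ Accept), but the regex does not match it → eliminate
  (D) (0|1)*1: on ε the DFA stays in p0 and accepts (p0 ∈ Accept), but the regex does not match it → eliminate
Only (B) is consistent with the DFA.
(B) ((0|1)(0|1))*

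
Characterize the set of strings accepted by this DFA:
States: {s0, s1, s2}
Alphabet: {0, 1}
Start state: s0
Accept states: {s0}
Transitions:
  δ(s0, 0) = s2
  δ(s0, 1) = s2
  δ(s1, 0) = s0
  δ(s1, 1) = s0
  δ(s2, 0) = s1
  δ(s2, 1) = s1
Testing a few strings:
  '1010' → reject
  '0111' → reject
  '0' → reject
  '1' → reject
State roles: s0=length ≡ 0 (mod 3); s1=length ≡ 2 (mod 3); s2=length ≡ 1 (mod 3)
All binary strings whose length is a multiple of 3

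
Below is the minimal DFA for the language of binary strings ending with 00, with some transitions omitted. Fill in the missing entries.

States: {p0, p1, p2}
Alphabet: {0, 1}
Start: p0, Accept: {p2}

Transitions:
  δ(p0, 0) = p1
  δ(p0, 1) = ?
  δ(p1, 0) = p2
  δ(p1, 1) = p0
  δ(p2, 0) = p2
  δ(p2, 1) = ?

From the language and accept set, identify what each state tracks — p0: last symbol not 0; p1: one trailing 0; p2: two trailing 0's.
Each missing δ(q, a) is the state matching the new tracked value after reading a.
δ(p0, 1) = p0; δ(p2, 1) = p0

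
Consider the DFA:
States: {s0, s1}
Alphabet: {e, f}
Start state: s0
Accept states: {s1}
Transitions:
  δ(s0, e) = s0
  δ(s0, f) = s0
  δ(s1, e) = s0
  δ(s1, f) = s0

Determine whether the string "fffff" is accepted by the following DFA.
Processing string "fffff":
  s0 --f--> s0
  s0 --f--> s0
  s0 --f--> s0
  s0 --f--> s0
  s0 --f--> s0
Final state: s0
Accept states: {s1}
No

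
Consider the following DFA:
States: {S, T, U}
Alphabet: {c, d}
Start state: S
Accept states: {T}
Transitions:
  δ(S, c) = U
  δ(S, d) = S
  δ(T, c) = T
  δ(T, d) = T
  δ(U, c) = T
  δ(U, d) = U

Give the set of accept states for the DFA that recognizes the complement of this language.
Complement accept states = All states \ Original accept states
= {S, T, U} \ {T}
{S, U}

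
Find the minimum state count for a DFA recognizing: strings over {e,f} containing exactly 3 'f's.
By Myhill–Nerode, count the distinguishable equivalence classes: 5 classes — having seen 0, 1, …, 3, or >3 copies of 'f'; the count-3 class is the only accepting one and >3 is dead.
5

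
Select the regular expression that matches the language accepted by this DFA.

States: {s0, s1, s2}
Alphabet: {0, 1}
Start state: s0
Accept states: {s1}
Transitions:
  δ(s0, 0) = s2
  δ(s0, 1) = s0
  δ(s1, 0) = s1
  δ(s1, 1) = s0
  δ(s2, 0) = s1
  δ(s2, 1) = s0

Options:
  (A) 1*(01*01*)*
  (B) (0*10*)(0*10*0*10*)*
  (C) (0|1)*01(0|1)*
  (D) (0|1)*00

Check each option against the DFA on short strings; one disagreement eliminates an option:
  (A) 1*(01*01*)*: on ε the DFA stays in s0 and rejects (s0 ∉ Accept), but the regex matches it → eliminate
  (B) (0*10*)(0*10*0*10*)*: on '1' the DFA goes s0 → s0 and rejects (s0 ∉ Accept), but the regex matches it → eliminate
  (C) (0|1)*01(0|1)*: on '00' the DFA goes s0 → s2 → s1 and accepts (s1 ∈ Accept), but the regex does not match it → eliminate
  (D) (0|1)*00: agrees with the DFA on every string of length ≤ 6
Only (D) is consistent with the DFA.
(D) (0|1)*00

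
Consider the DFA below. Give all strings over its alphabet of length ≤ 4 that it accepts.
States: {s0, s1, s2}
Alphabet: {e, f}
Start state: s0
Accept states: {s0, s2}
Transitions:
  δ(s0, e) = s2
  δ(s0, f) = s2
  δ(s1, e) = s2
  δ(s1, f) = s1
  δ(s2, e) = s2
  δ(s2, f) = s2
ε, e, f, ee, ef, fe, ff, eee, eef, efe, eff, fee, fef, ffe, fff, eeee, eeef, eefe, eeff, efee, efef, effe, efff, feee, feef, fefe, feff, ffee, ffef, fffe, ffff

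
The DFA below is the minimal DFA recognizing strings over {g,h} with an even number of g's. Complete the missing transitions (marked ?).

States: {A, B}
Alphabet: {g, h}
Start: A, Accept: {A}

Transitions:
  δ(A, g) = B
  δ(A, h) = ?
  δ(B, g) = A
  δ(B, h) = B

From the language and accept set, identify what each state tracks — A: even number of g's so far; B: odd number of g's so far.
Each missing δ(q, a) is the state matching the new tracked value after reading a.
δ(A, h) = A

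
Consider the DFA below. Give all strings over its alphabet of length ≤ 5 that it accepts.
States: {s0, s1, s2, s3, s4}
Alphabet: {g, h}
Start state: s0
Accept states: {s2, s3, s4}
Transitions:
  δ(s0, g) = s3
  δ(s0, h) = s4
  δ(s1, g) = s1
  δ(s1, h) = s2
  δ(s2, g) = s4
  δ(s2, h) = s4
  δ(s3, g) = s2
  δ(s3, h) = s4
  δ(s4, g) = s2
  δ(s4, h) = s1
g, h, gg, gh, hg, ggg, ggh, ghg, hgg, hgh, hhh, gggg, gghg, ghgg, ghgh, ghhh, hggg, hghg, hhgh, hhhg, hhhh, ggggg, ggggh, ggghh, gghgg, gghgh, gghhh, ghggg, ghghg, ghhgh, ghhhg, ghhhh, hgggg, hgggh, hgghh, hghgg, hghgh, hghhh, hhggh, hhghg, hhghh, hhhgg, hhhhg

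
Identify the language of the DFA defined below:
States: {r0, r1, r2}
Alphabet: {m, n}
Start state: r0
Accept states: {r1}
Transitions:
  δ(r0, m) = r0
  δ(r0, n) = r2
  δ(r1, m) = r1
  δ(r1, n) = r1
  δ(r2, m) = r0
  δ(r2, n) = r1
Testing a few strings:
  'mmnm' → reject
  'm' → reject
  'nn' → accept
  'nnn' → accept
State roles: r0=no progress toward nn; r1=substring nn seen; r2=one trailing n
All strings over {m,n} containing the substring nn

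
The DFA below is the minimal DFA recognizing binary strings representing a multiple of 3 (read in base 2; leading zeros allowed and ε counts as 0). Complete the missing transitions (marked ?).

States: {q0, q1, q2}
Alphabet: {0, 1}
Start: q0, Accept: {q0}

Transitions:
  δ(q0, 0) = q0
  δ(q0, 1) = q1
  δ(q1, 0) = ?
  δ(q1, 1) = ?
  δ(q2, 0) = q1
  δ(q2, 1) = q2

From the language and accept set, identify what each state tracks — q0: value ≡ 0 (mod 3); q1: value ≡ 1 (mod 3); q2: value ≡ 2 (mod 3).
Each missing δ(q, a) is the state matching the new tracked value after reading a.
δ(q1, 0) = q2; δ(q1, 1) = q0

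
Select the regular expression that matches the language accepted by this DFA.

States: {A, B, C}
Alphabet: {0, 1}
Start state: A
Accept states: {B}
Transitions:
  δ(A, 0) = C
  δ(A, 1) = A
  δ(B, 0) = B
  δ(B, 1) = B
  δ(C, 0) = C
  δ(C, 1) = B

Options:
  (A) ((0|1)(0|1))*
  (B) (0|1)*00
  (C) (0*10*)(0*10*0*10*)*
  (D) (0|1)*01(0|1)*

Check each option against the DFA on short strings; one disagreement eliminates an option:
  (A) ((0|1)(0|1))*: on ε the DFA stays in A and rejects (A ∉ Accept), but the regex matches it → eliminate
  (B) (0|1)*00: on '00' the DFA goes A → C → C and rejects (C ∉ Accept), but the regex matches it → eliminate
  (C) (0*10*)(0*10*0*10*)*: on '1' the DFA goes A → A and rejects (A ∉ Accept), but the regex matches it → eliminate
  (D) (0|1)*01(0|1)*: agrees with the DFA on every string of length ≤ 6
Only (D) is consistent with the DFA.
(D) (0|1)*01(0|1)*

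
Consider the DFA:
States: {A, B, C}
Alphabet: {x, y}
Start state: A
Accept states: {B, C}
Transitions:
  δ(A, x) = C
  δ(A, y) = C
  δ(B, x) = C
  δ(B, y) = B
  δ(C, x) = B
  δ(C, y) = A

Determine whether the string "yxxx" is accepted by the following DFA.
Processing string "yxxx":
  A --y--> C
  C --x--> B
  B --x--> C
  C --x--> B
Final state: B
Accept states: {B, C}
Yes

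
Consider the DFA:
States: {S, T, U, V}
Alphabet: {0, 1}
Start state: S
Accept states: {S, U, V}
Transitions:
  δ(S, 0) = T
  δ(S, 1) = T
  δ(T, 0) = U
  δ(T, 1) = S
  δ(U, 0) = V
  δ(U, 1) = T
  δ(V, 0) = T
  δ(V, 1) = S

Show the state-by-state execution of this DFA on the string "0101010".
read '0': S → T
  read '1': T → S
  read '0': S → T
  read '1': T → S
  read '0': S → T
  read '1': T → S
  read '0': S → T
S -> T -> S -> T -> S -> T -> S -> T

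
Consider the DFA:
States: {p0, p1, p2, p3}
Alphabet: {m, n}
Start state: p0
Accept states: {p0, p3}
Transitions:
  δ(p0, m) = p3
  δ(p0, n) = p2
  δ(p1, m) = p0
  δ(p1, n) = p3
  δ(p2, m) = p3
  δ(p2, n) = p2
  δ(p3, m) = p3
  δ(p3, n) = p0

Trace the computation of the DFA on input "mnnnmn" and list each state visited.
read 'm': p0 → p3
  read 'n': p3 → p0
  read 'n': p0 → p2
  read 'n': p2 → p2
  read 'm': p2 → p3
  read 'n': p3 → p0
p0 -> p3 -> p0 -> p2 -> p2 -> p3 -> p0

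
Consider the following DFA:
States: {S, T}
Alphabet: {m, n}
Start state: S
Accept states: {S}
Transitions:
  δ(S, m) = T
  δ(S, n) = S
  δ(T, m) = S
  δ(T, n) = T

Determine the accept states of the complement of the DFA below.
Complement accept states = All states \ Original accept states
= {S, T} \ {S}
{T}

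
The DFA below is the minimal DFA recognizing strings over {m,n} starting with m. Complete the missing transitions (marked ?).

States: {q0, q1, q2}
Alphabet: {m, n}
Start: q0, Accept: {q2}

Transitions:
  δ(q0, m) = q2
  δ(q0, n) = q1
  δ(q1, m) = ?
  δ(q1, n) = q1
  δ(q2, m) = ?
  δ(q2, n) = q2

From the language and accept set, identify what each state tracks — q0: no input read; q1: started with n (dead); q2: started with m.
Each missing δ(q, a) is the state matching the new tracked value after reading a.
δ(q1, m) = q1; δ(q2, m) = q2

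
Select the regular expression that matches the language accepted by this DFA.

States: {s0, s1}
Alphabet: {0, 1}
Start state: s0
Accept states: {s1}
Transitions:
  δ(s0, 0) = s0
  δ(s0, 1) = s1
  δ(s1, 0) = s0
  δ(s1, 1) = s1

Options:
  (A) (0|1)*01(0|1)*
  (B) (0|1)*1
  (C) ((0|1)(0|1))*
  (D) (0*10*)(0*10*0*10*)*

Check each option against the DFA on short strings; one disagreement eliminates an option:
  (A) (0|1)*01(0|1)*: on '1' the DFA goes s0 → s1 and accepts (s1 ∈ Accept), but the regex does not match it → eliminate
  (B) (0|1)*1: agrees with the DFA on every string of length ≤ 6
  (C) ((0|1)(0|1))*: on ε the DFA stays in s0 and rejects (s0 ∉ Accept), but the regex matches it → eliminate
  (D) (0*10*)(0*10*0*10*)*: on '10' the DFA goes s0 → s1 → s0 and rejects (s0 ∉ Accept), but the regex matches it → eliminate
Only (B) is consistent with the DFA.
(B) (0|1)*1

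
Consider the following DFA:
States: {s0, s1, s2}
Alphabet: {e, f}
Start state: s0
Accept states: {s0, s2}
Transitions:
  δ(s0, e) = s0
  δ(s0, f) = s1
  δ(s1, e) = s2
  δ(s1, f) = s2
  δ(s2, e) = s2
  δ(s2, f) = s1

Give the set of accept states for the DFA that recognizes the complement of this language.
Complement accept states = All states \ Original accept states
= {s0, s1, s2} \ {s0, s2}
{s1}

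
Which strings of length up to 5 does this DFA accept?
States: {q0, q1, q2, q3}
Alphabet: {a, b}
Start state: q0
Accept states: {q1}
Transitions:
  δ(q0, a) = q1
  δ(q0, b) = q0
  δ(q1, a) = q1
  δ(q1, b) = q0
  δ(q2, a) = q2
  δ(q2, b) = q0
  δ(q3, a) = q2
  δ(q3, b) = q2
a, aa, ba, aaa, aba, baa, bba, aaaa, aaba, abaa, abba, baaa, baba, bbaa, bbba, aaaaa, aaaba, aabaa, aabba, abaaa, ababa, abbaa, abbba, baaaa, baaba, babaa, babba, bbaaa, bbaba, bbbaa, bbbba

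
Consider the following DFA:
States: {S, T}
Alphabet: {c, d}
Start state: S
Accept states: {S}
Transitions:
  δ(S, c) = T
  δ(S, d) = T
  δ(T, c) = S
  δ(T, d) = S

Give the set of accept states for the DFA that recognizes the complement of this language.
Complement accept states = All states \ Original accept states
= {S, T} \ {S}
{T}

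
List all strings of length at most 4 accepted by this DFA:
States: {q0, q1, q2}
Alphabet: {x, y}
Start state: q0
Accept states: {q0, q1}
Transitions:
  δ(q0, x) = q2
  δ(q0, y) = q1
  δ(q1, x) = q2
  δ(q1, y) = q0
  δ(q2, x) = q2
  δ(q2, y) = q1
ε, y, xy, yy, xxy, xyy, yxy, yyy, xxxy, xxyy, xyxy, xyyy, yxxy, yxyy, yyxy, yyyy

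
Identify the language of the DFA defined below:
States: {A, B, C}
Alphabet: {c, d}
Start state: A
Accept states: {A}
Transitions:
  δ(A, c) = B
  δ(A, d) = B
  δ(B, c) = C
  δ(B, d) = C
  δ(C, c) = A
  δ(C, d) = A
Testing a few strings:
  'd' → reject
  'dcd' → accept
  'c' → reject
  'dd' → reject
State roles: A=length ≡ 0 (mod 3); B=length ≡ 1 (mod 3); C=length ≡ 2 (mod 3)
All strings over {c,d} whose length is a multiple of 3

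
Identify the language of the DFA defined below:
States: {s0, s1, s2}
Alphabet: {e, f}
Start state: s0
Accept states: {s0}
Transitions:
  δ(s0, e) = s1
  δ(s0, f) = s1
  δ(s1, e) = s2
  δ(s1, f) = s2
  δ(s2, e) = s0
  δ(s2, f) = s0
Testing a few strings:
  'ff' → reject
  'fef' → accept
  'ef' → reject
  'eefe' → reject
State roles: s0=length ≡ 0 (mod 3); s1=length ≡ 1 (mod 3); s2=length ≡ 2 (mod 3)
All strings over {e,f} whose length is a multiple of 3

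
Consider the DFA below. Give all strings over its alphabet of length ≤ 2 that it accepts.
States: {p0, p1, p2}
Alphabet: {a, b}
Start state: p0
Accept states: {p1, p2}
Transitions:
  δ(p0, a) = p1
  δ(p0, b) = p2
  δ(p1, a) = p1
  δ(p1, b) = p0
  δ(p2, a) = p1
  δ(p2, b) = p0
a, b, aa, ba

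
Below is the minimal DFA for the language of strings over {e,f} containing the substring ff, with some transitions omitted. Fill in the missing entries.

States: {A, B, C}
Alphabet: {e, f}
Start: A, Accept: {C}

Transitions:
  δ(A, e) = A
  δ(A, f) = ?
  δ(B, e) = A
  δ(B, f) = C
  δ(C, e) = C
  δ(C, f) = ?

From the language and accept set, identify what each state tracks — A: no progress toward ff; B: one trailing f; C: substring ff seen.
Each missing δ(q, a) is the state matching the new tracked value after reading a.
δ(A, f) = B; δ(C, f) = C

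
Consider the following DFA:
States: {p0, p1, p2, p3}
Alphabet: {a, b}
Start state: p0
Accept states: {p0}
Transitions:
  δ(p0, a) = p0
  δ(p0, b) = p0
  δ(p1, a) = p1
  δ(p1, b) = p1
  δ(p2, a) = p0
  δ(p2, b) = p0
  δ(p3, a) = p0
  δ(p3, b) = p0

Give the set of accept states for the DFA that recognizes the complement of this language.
Complement accept states = All states \ Original accept states
= {p0, p1, p2, p3} \ {p0}
{p1, p2, p3}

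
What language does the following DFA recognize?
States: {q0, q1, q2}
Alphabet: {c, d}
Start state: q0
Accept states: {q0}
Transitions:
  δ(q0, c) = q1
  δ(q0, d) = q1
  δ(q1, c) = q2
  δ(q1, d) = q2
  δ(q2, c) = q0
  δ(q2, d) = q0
Testing a few strings:
  'ddc' → accept
  'ccc' → accept
  'cd' → reject
  'c' → reject
State roles: q0=length ≡ 0 (mod 3); q1=length ≡ 1 (mod 3); q2=length ≡ 2 (mod 3)
All strings over {c,d} whose length is a multiple of 3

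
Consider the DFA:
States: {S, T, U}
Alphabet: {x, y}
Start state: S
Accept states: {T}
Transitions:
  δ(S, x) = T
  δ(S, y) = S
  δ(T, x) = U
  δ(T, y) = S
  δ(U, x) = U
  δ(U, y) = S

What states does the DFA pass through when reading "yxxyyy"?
read 'y': S → S
  read 'x': S → T
  read 'x': T → U
  read 'y': U → S
  read 'y': S → S
  read 'y': S → S
S -> S -> T -> U -> S -> S -> S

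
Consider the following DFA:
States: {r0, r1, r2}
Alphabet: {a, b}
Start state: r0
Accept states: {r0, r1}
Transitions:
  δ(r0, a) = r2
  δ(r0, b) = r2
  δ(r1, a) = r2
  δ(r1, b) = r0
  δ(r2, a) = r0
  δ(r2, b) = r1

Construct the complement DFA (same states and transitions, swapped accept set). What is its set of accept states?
Complement accept states = All states \ Original accept states
= {r0, r1, r2} \ {r0, r1}
{r2}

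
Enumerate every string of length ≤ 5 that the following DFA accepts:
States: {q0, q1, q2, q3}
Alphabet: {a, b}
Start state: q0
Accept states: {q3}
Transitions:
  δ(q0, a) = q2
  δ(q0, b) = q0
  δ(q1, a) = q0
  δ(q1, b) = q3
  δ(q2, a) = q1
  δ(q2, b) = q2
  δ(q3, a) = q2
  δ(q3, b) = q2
aab, abab, baab, abbab, babab, bbaab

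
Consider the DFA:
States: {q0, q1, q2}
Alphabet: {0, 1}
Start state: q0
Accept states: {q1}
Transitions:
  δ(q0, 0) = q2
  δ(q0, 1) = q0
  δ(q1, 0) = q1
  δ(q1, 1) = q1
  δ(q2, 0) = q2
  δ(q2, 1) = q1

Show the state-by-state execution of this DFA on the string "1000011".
read '1': q0 → q0
  read '0': q0 → q2
  read '0': q2 → q2
  read '0': q2 → q2
  read '0': q2 → q2
  read '1': q2 → q1
  read '1': q1 → q1
q0 -> q0 -> q2 -> q2 -> q2 -> q2 -> q1 -> q1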